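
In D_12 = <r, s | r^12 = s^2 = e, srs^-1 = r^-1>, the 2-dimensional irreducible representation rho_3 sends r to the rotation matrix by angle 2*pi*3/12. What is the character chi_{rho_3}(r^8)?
chi_{rho_3}(r^8) = 2*cos(2*pi*3*8/12) = 2

Working: rho_3(r^8) is rotation by angle 2*pi*3*8/12, whose trace is 2*cos(2*pi*3*8/12) = 2.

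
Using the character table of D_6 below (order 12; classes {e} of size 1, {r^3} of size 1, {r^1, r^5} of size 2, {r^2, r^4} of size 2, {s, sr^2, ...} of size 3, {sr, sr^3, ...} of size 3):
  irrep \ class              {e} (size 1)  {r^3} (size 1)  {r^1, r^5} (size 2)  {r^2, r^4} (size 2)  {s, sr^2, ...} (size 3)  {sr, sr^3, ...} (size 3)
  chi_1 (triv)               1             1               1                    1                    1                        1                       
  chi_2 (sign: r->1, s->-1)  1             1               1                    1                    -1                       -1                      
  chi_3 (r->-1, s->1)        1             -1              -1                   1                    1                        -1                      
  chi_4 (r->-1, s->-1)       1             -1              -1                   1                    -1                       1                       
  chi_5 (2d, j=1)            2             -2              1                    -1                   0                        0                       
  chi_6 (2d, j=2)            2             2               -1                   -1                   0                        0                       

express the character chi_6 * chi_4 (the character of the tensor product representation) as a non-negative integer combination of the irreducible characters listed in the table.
chi_6 tensor chi_4 = chi_5 (all other irreducibles have multiplicity 0).

Reasoning: The character of a tensor product is the pointwise product (chi_6 * chi_4)(C) = chi_6(C) * chi_4(C):
  {e}: (2)*(1), {r^3}: (2)*(-1), {r^1, r^5}: (-1)*(-1), {r^2, r^4}: (-1)*(1), {s, sr^2, ...}: (0)*(-1), {sr, sr^3, ...}: (0)*(1)
so (chi_6 * chi_4) takes values
  {e} -> 2, {r^3} -> -2, {r^1, r^5} -> 1, {r^2, r^4} -> -1, {s, sr^2, ...} -> 0, {sr, sr^3, ...} -> 0.
Now take the inner product of this character with each irreducible chi from the table, <chi_6*chi_4, chi> = (1/12) sum_C |C| (chi_6*chi_4)(C) conj(chi(C)):
  <chi_6*chi_4, chi_1> = (1/12)[1*(2)*conj(1) + 1*(-2)*conj(1) + 2*(1)*conj(1) + 2*(-1)*conj(1) + 3*(0)*conj(1) + 3*(0)*conj(1)]
      = (1/12)[(2) + (-2) + (2) + (-2) + (0) + (0)] = 0/12 = 0
  <chi_6*chi_4, chi_2> = (1/12)[1*(2)*conj(1) + 1*(-2)*conj(1) + 2*(1)*conj(1) + 2*(-1)*conj(1) + 3*(0)*conj(-1) + 3*(0)*conj(-1)]
      = (1/12)[(2) + (-2) + (2) + (-2) + (0) + (0)] = 0/12 = 0
  <chi_6*chi_4, chi_3> = (1/12)[1*(2)*conj(1) + 1*(-2)*conj(-1) + 2*(1)*conj(-1) + 2*(-1)*conj(1) + 3*(0)*conj(1) + 3*(0)*conj(-1)]
      = (1/12)[(2) + (2) + (-2) + (-2) + (0) + (0)] = 0/12 = 0
  <chi_6*chi_4, chi_4> = (1/12)[1*(2)*conj(1) + 1*(-2)*conj(-1) + 2*(1)*conj(-1) + 2*(-1)*conj(1) + 3*(0)*conj(-1) + 3*(0)*conj(1)]
      = (1/12)[(2) + (2) + (-2) + (-2) + (0) + (0)] = 0/12 = 0
  <chi_6*chi_4, chi_5> = (1/12)[1*(2)*conj(2) + 1*(-2)*conj(-2) + 2*(1)*conj(1) + 2*(-1)*conj(-1) + 3*(0)*conj(0) + 3*(0)*conj(0)]
      = (1/12)[(4) + (4) + (2) + (2) + (0) + (0)] = 12/12 = 1
  <chi_6*chi_4, chi_6> = (1/12)[1*(2)*conj(2) + 1*(-2)*conj(2) + 2*(1)*conj(-1) + 2*(-1)*conj(-1) + 3*(0)*conj(0) + 3*(0)*conj(0)]
      = (1/12)[(4) + (-4) + (-2) + (2) + (0) + (0)] = 0/12 = 0
Hence the multiplicities are chi_5: 1. Dimension check: dim(chi_6)*dim(chi_4) = 2*1 = 2 and sum (mult * dim) = 1*2 = 2.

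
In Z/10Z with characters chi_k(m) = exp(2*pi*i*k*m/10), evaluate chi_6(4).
chi_6(4) = zeta_10^24 = exp(4*I*pi/5)

Details: chi_6(4) = zeta_10^(6*4) = zeta_10^24. Since zeta_10^10 = 1, this equals zeta_10^4 = exp(2*pi*i*4/10) = exp(4*I*pi/5).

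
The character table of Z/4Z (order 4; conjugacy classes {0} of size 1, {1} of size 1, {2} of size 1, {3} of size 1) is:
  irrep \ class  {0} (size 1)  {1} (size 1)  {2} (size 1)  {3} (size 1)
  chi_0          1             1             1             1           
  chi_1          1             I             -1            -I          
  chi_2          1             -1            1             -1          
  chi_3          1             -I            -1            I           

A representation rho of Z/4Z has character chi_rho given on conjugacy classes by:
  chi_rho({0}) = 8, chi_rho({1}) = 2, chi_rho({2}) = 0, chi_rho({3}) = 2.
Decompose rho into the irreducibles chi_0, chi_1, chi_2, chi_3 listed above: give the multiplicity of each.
Multiplicities: chi_0: 3, chi_1: 2, chi_2: 1, chi_3: 2.

Use <chi_rho, chi> = (1/|G|) sum_C |C| * chi_rho(C) * conj(chi(C)) with |G| = 4 for each irreducible chi in the table:
  <chi_rho, chi_0> = (1/4)[1*(8)*conj(1) + 1*(2)*conj(1) + 1*(0)*conj(1) + 1*(2)*conj(1)]
      = (1/4)[(8) + (2) + (0) + (2)] = 12/4 = 3
  <chi_rho, chi_1> = (1/4)[1*(8)*conj(1) + 1*(2)*conj(I) + 1*(0)*conj(-1) + 1*(2)*conj(-I)]
      = (1/4)[(8) + (-2*I) + (0) + (2*I)] = 8/4 = 2
  <chi_rho, chi_2> = (1/4)[1*(8)*conj(1) + 1*(2)*conj(-1) + 1*(0)*conj(1) + 1*(2)*conj(-1)]
      = (1/4)[(8) + (-2) + (0) + (-2)] = 4/4 = 1
  <chi_rho, chi_3> = (1/4)[1*(8)*conj(1) + 1*(2)*conj(-I) + 1*(0)*conj(-1) + 1*(2)*conj(I)]
      = (1/4)[(8) + (2*I) + (0) + (-2*I)] = 8/4 = 2
(Exp terms are combined using exp(i*s)*conj(exp(i*t)) = exp(i*(s-t)), and sums of them are collapsed using the identity that for every m > 1 the m distinct m-th roots of unity sum to 0, e.g. 1 + exp(2*I*pi/3) + exp(-2*I*pi/3) = 0.)
Dimension check: dim(rho) = sum (mult * dim) = 3*1 + 2*1 + 1*1 + 2*1 = 8 = chi_rho(e) = 8.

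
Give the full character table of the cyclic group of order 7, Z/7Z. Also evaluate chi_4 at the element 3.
Character table of Z/7Z (irreps indexed chi_0,...,chi_6 with chi_k(m) = zeta_7^(k*m), zeta_7 = exp(2*pi*i/7)):
  irrep \ class  {0} (size 1)  {1} (size 1)    {2} (size 1)    {3} (size 1)    {4} (size 1)    {5} (size 1)    {6} (size 1)  
  chi_0          1             1               1               1               1               1               1             
  chi_1          1             exp(2*I*pi/7)   exp(4*I*pi/7)   exp(6*I*pi/7)   exp(-6*I*pi/7)  exp(-4*I*pi/7)  exp(-2*I*pi/7)
  chi_2          1             exp(4*I*pi/7)   exp(-6*I*pi/7)  exp(-2*I*pi/7)  exp(2*I*pi/7)   exp(6*I*pi/7)   exp(-4*I*pi/7)
  chi_3          1             exp(6*I*pi/7)   exp(-2*I*pi/7)  exp(4*I*pi/7)   exp(-4*I*pi/7)  exp(2*I*pi/7)   exp(-6*I*pi/7)
  chi_4          1             exp(-6*I*pi/7)  exp(2*I*pi/7)   exp(-4*I*pi/7)  exp(4*I*pi/7)   exp(-2*I*pi/7)  exp(6*I*pi/7) 
  chi_5          1             exp(-4*I*pi/7)  exp(6*I*pi/7)   exp(2*I*pi/7)   exp(-2*I*pi/7)  exp(-6*I*pi/7)  exp(4*I*pi/7) 
  chi_6          1             exp(-2*I*pi/7)  exp(-4*I*pi/7)  exp(-6*I*pi/7)  exp(6*I*pi/7)   exp(4*I*pi/7)   exp(2*I*pi/7) 

Spot check: chi_4(3) = zeta_7^(4*3) = zeta_7^12 = exp(-4*I*pi/7).

Justification: Z/7Z is abelian, so all 7 irreducible complex representations are 1-dimensional. They are given by chi_k(m) = zeta_7^(k*m) for k = 0,...,6. Row orthogonality: sum_m chi_k(m) conj(chi_l(m)) = 7 * [k = l].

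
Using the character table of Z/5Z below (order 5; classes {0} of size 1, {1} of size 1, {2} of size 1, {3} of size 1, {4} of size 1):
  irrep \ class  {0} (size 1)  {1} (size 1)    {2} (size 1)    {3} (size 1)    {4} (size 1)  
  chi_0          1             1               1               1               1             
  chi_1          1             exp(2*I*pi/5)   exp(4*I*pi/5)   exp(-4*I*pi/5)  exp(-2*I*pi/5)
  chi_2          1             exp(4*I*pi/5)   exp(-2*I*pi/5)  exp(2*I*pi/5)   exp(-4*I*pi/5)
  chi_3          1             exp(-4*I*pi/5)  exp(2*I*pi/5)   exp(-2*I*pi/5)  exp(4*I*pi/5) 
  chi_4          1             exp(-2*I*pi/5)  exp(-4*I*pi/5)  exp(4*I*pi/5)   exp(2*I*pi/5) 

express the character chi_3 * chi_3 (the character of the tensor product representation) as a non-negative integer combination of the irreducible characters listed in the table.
chi_3 tensor chi_3 = chi_1 (all other irreducibles have multiplicity 0).

Proof sketch: The character of a tensor product is the pointwise product (chi_3 * chi_3)(C) = chi_3(C) * chi_3(C):
  {0}: (1)*(1), {1}: (exp(-4*I*pi/5))*(exp(-4*I*pi/5)), {2}: (exp(2*I*pi/5))*(exp(2*I*pi/5)), {3}: (exp(-2*I*pi/5))*(exp(-2*I*pi/5)), {4}: (exp(4*I*pi/5))*(exp(4*I*pi/5))
so (chi_3 * chi_3) takes values
  {0} -> 1, {1} -> exp(2*I*pi/5), {2} -> exp(4*I*pi/5), {3} -> exp(-4*I*pi/5), {4} -> exp(-2*I*pi/5).
Now take the inner product of this character with each irreducible chi from the table, <chi_3*chi_3, chi> = (1/5) sum_C |C| (chi_3*chi_3)(C) conj(chi(C)):
  <chi_3*chi_3, chi_0> = (1/5)[1*(1)*conj(1) + 1*(exp(2*I*pi/5))*conj(1) + 1*(exp(4*I*pi/5))*conj(1) + 1*(exp(-4*I*pi/5))*conj(1) + 1*(exp(-2*I*pi/5))*conj(1)]
      = (1/5)[(1) + (exp(2*I*pi/5)) + (exp(4*I*pi/5)) + (exp(-4*I*pi/5)) + (exp(-2*I*pi/5))] = 0/5 = 0
  <chi_3*chi_3, chi_1> = (1/5)[1*(1)*conj(1) + 1*(exp(2*I*pi/5))*conj(exp(2*I*pi/5)) + 1*(exp(4*I*pi/5))*conj(exp(4*I*pi/5)) + 1*(exp(-4*I*pi/5))*conj(exp(-4*I*pi/5)) + 1*(exp(-2*I*pi/5))*conj(exp(-2*I*pi/5))]
      = (1/5)[(1) + (1) + (1) + (1) + (1)] = 5/5 = 1
  <chi_3*chi_3, chi_2> = (1/5)[1*(1)*conj(1) + 1*(exp(2*I*pi/5))*conj(exp(4*I*pi/5)) + 1*(exp(4*I*pi/5))*conj(exp(-2*I*pi/5)) + 1*(exp(-4*I*pi/5))*conj(exp(2*I*pi/5)) + 1*(exp(-2*I*pi/5))*conj(exp(-4*I*pi/5))]
      = (1/5)[(1) + (exp(-2*I*pi/5)) + (exp(-4*I*pi/5)) + (exp(4*I*pi/5)) + (exp(2*I*pi/5))] = 0/5 = 0
  <chi_3*chi_3, chi_3> = (1/5)[1*(1)*conj(1) + 1*(exp(2*I*pi/5))*conj(exp(-4*I*pi/5)) + 1*(exp(4*I*pi/5))*conj(exp(2*I*pi/5)) + 1*(exp(-4*I*pi/5))*conj(exp(-2*I*pi/5)) + 1*(exp(-2*I*pi/5))*conj(exp(4*I*pi/5))]
      = (1/5)[(1) + (exp(-4*I*pi/5)) + (exp(2*I*pi/5)) + (exp(-2*I*pi/5)) + (exp(4*I*pi/5))] = 0/5 = 0
  <chi_3*chi_3, chi_4> = (1/5)[1*(1)*conj(1) + 1*(exp(2*I*pi/5))*conj(exp(-2*I*pi/5)) + 1*(exp(4*I*pi/5))*conj(exp(-4*I*pi/5)) + 1*(exp(-4*I*pi/5))*conj(exp(4*I*pi/5)) + 1*(exp(-2*I*pi/5))*conj(exp(2*I*pi/5))]
      = (1/5)[(1) + (exp(4*I*pi/5)) + (exp(-2*I*pi/5)) + (exp(2*I*pi/5)) + (exp(-4*I*pi/5))] = 0/5 = 0
(Exp terms are combined using exp(i*s)*conj(exp(i*t)) = exp(i*(s-t)), and sums of them are collapsed using the identity that for every m > 1 the m distinct m-th roots of unity sum to 0, e.g. 1 + exp(2*I*pi/3) + exp(-2*I*pi/3) = 0.)
Hence the multiplicities are chi_1: 1. Dimension check: dim(chi_3)*dim(chi_3) = 1*1 = 1 and sum (mult * dim) = 1*1 = 1.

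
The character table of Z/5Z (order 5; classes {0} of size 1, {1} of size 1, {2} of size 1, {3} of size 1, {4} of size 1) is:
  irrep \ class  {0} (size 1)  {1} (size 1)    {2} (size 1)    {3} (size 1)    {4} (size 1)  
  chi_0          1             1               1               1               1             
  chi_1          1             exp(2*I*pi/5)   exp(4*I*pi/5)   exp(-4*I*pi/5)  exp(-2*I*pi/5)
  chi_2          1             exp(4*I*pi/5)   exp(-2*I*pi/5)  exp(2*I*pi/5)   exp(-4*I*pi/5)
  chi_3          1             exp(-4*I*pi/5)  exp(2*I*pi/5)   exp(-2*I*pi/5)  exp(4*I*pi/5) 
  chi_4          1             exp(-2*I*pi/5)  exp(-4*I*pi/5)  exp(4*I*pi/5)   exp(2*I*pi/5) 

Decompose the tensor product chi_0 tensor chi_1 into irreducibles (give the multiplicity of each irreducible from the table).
chi_0 tensor chi_1 = chi_1 (all other irreducibles have multiplicity 0).

Reasoning: The character of a tensor product is the pointwise product (chi_0 * chi_1)(C) = chi_0(C) * chi_1(C):
  {0}: (1)*(1), {1}: (1)*(exp(2*I*pi/5)), {2}: (1)*(exp(4*I*pi/5)), {3}: (1)*(exp(-4*I*pi/5)), {4}: (1)*(exp(-2*I*pi/5))
so (chi_0 * chi_1) takes values
  {0} -> 1, {1} -> exp(2*I*pi/5), {2} -> exp(4*I*pi/5), {3} -> exp(-4*I*pi/5), {4} -> exp(-2*I*pi/5).
Now take the inner product of this character with each irreducible chi from the table, <chi_0*chi_1, chi> = (1/5) sum_C |C| (chi_0*chi_1)(C) conj(chi(C)):
  <chi_0*chi_1, chi_0> = (1/5)[1*(1)*conj(1) + 1*(exp(2*I*pi/5))*conj(1) + 1*(exp(4*I*pi/5))*conj(1) + 1*(exp(-4*I*pi/5))*conj(1) + 1*(exp(-2*I*pi/5))*conj(1)]
      = (1/5)[(1) + (exp(2*I*pi/5)) + (exp(4*I*pi/5)) + (exp(-4*I*pi/5)) + (exp(-2*I*pi/5))] = 0/5 = 0
  <chi_0*chi_1, chi_1> = (1/5)[1*(1)*conj(1) + 1*(exp(2*I*pi/5))*conj(exp(2*I*pi/5)) + 1*(exp(4*I*pi/5))*conj(exp(4*I*pi/5)) + 1*(exp(-4*I*pi/5))*conj(exp(-4*I*pi/5)) + 1*(exp(-2*I*pi/5))*conj(exp(-2*I*pi/5))]
      = (1/5)[(1) + (1) + (1) + (1) + (1)] = 5/5 = 1
  <chi_0*chi_1, chi_2> = (1/5)[1*(1)*conj(1) + 1*(exp(2*I*pi/5))*conj(exp(4*I*pi/5)) + 1*(exp(4*I*pi/5))*conj(exp(-2*I*pi/5)) + 1*(exp(-4*I*pi/5))*conj(exp(2*I*pi/5)) + 1*(exp(-2*I*pi/5))*conj(exp(-4*I*pi/5))]
      = (1/5)[(1) + (exp(-2*I*pi/5)) + (exp(-4*I*pi/5)) + (exp(4*I*pi/5)) + (exp(2*I*pi/5))] = 0/5 = 0
  <chi_0*chi_1, chi_3> = (1/5)[1*(1)*conj(1) + 1*(exp(2*I*pi/5))*conj(exp(-4*I*pi/5)) + 1*(exp(4*I*pi/5))*conj(exp(2*I*pi/5)) + 1*(exp(-4*I*pi/5))*conj(exp(-2*I*pi/5)) + 1*(exp(-2*I*pi/5))*conj(exp(4*I*pi/5))]
      = (1/5)[(1) + (exp(-4*I*pi/5)) + (exp(2*I*pi/5)) + (exp(-2*I*pi/5)) + (exp(4*I*pi/5))] = 0/5 = 0
  <chi_0*chi_1, chi_4> = (1/5)[1*(1)*conj(1) + 1*(exp(2*I*pi/5))*conj(exp(-2*I*pi/5)) + 1*(exp(4*I*pi/5))*conj(exp(-4*I*pi/5)) + 1*(exp(-4*I*pi/5))*conj(exp(4*I*pi/5)) + 1*(exp(-2*I*pi/5))*conj(exp(2*I*pi/5))]
      = (1/5)[(1) + (exp(4*I*pi/5)) + (exp(-2*I*pi/5)) + (exp(2*I*pi/5)) + (exp(-4*I*pi/5))] = 0/5 = 0
(Exp terms are combined using exp(i*s)*conj(exp(i*t)) = exp(i*(s-t)), and sums of them are collapsed using the identity that for every m > 1 the m distinct m-th roots of unity sum to 0, e.g. 1 + exp(2*I*pi/3) + exp(-2*I*pi/3) = 0.)
Hence the multiplicities are chi_1: 1. Dimension check: dim(chi_0)*dim(chi_1) = 1*1 = 1 and sum (mult * dim) = 1*1 = 1.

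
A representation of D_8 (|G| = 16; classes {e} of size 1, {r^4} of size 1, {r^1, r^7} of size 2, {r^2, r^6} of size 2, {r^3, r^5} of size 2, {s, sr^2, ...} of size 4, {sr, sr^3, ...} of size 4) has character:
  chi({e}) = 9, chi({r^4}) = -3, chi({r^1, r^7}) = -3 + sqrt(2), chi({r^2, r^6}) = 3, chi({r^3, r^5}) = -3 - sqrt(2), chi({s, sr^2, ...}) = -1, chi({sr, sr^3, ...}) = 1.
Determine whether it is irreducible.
Not irreducible (reducible): <chi, chi> = 10 > 1.

Solution. <chi, chi> = (1/|G|) sum_C |C| * |chi(C)|^2 = (1/16)[1*|9|^2 + 1*|-3|^2 + 2*|-3 + sqrt(2)|^2 + 2*|3|^2 + 2*|-3 - sqrt(2)|^2 + 4*|-1|^2 + 4*|1|^2]
  = (1/16)[(81) + (9) + (22 - 12*sqrt(2)) + (18) + (12*sqrt(2) + 22) + (4) + (4)] = 160/16 = 10.
A character is irreducible iff <chi, chi> = 1, so this representation is reducible.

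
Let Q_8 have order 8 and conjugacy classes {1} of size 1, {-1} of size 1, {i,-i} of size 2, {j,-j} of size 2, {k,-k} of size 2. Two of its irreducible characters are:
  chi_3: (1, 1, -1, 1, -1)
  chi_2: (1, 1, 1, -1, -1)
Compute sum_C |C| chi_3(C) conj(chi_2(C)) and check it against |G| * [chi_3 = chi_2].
Sum = 0; so <chi_3, chi_2> = 0 (distinct irreducibles are orthogonal).

Solution. Compute term by term over conjugacy classes (|C| * chi_3(C) * conj(chi_2(C))):
  1*(1)*conj(1) + 1*(1)*conj(1) + 2*(-1)*conj(1) + 2*(1)*conj(-1) + 2*(-1)*conj(-1)
  = (1) + (1) + (-2) + (-2) + (2)
  = 0.
Dividing by |G| = 8 gives 0/8 = 0, matching the row-orthogonality relation <chi_3, chi_2> = [chi_3 = chi_2].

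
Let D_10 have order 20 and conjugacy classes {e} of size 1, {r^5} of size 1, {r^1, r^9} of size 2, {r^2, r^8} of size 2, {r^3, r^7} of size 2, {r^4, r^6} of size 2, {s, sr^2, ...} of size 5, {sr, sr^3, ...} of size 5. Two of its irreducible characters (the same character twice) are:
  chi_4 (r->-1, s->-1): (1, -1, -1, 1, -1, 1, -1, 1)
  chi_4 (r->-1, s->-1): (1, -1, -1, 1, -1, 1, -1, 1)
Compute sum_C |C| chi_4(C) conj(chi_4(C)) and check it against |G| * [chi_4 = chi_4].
Sum = 20 = |G| = 20; so <chi_4, chi_4> = 1 (norm-1 confirms irreducibility).

Derivation: Compute term by term over conjugacy classes (|C| * chi_4(C) * conj(chi_4(C))):
  1*(1)*conj(1) + 1*(-1)*conj(-1) + 2*(-1)*conj(-1) + 2*(1)*conj(1) + 2*(-1)*conj(-1) + 2*(1)*conj(1) + 5*(-1)*conj(-1) + 5*(1)*conj(1)
  = (1) + (1) + (2) + (2) + (2) + (2) + (5) + (5)
  = 20.
Dividing by |G| = 20 gives 20/20 = 1, matching the row-orthogonality relation <chi_4, chi_4> = [chi_4 = chi_4].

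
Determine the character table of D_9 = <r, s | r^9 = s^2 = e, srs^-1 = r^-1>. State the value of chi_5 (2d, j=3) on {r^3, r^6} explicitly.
Conjugacy classes: {e} of size 1, {r^1, r^8} of size 2, {r^2, r^7} of size 2, {r^3, r^6} of size 2, {r^4, r^5} of size 2, {s, sr, ..., sr^8} of size 9.
Character table:
  irrep \ class              {e} (size 1)  {r^1, r^8} (size 2)  {r^2, r^7} (size 2)  {r^3, r^6} (size 2)  {r^4, r^5} (size 2)  {s, sr, ..., sr^8} (size 9)
  chi_1 (triv)               1             1                    1                    1                    1                    1                          
  chi_2 (sign: r->1, s->-1)  1             1                    1                    1                    1                    -1                         
  chi_3 (2d, j=1)            2             2*cos(2*pi/9)        2*cos(4*pi/9)        -1                   -2*cos(pi/9)         0                          
  chi_4 (2d, j=2)            2             2*cos(4*pi/9)        -2*cos(pi/9)         -1                   2*cos(2*pi/9)        0                          
  chi_5 (2d, j=3)            2             -1                   -1                   2                    -1                   0                          
  chi_6 (2d, j=4)            2             -2*cos(pi/9)         2*cos(2*pi/9)        -1                   2*cos(4*pi/9)        0                          

Spot check: chi_5 (2d, j=3) on {r^3, r^6} = 2.

Explanation: D_9 has order 2*9 = 18 with 6 conjugacy classes, hence 6 irreducibles. Sum of squared dims 1 + 1 + 4 + 4 + 4 + 4 = 18 = |G|. Linear characters come from the abelianisation; the 2-dimensional irreps have character r^k -> 2*cos(2*pi*j*k/9), reflections -> 0.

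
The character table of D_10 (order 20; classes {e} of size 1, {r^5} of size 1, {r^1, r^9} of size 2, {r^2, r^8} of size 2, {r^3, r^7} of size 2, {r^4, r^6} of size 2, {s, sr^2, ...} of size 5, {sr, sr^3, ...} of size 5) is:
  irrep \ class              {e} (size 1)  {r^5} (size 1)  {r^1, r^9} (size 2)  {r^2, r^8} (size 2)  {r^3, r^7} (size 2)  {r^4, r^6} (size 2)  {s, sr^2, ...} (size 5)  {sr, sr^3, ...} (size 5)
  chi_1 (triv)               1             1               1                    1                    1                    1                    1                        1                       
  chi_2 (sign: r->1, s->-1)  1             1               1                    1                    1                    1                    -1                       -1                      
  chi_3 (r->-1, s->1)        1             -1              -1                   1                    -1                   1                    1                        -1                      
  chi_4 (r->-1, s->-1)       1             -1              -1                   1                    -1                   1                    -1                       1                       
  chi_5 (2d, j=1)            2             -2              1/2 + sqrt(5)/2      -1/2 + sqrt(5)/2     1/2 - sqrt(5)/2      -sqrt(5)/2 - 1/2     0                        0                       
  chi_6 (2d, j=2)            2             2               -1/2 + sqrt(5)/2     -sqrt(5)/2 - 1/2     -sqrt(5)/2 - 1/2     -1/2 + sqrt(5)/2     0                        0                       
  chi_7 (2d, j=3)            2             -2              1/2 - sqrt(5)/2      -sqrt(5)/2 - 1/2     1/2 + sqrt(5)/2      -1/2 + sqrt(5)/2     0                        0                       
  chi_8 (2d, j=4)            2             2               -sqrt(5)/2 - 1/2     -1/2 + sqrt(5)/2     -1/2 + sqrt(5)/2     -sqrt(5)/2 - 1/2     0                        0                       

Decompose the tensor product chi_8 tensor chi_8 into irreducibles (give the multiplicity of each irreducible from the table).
chi_8 tensor chi_8 = chi_1 + chi_2 + chi_6 (all other irreducibles have multiplicity 0).

Derivation: The character of a tensor product is the pointwise product (chi_8 * chi_8)(C) = chi_8(C) * chi_8(C):
  {e}: (2)*(2), {r^5}: (2)*(2), {r^1, r^9}: (-sqrt(5)/2 - 1/2)*(-sqrt(5)/2 - 1/2), {r^2, r^8}: (-1/2 + sqrt(5)/2)*(-1/2 + sqrt(5)/2), {r^3, r^7}: (-1/2 + sqrt(5)/2)*(-1/2 + sqrt(5)/2), {r^4, r^6}: (-sqrt(5)/2 - 1/2)*(-sqrt(5)/2 - 1/2), {s, sr^2, ...}: (0)*(0), {sr, sr^3, ...}: (0)*(0)
so (chi_8 * chi_8) takes values
  {e} -> 4, {r^5} -> 4, {r^1, r^9} -> sqrt(5)/2 + 3/2, {r^2, r^8} -> 3/2 - sqrt(5)/2, {r^3, r^7} -> 3/2 - sqrt(5)/2, {r^4, r^6} -> sqrt(5)/2 + 3/2, {s, sr^2, ...} -> 0, {sr, sr^3, ...} -> 0.
Now take the inner product of this character with each irreducible chi from the table, <chi_8*chi_8, chi> = (1/20) sum_C |C| (chi_8*chi_8)(C) conj(chi(C)):
  <chi_8*chi_8, chi_1> = (1/20)[1*(4)*conj(1) + 1*(4)*conj(1) + 2*(sqrt(5)/2 + 3/2)*conj(1) + 2*(3/2 - sqrt(5)/2)*conj(1) + 2*(3/2 - sqrt(5)/2)*conj(1) + 2*(sqrt(5)/2 + 3/2)*conj(1) + 5*(0)*conj(1) + 5*(0)*conj(1)]
      = (1/20)[(4) + (4) + (sqrt(5) + 3) + (3 - sqrt(5)) + (3 - sqrt(5)) + (sqrt(5) + 3) + (0) + (0)] = 20/20 = 1
  <chi_8*chi_8, chi_2> = (1/20)[1*(4)*conj(1) + 1*(4)*conj(1) + 2*(sqrt(5)/2 + 3/2)*conj(1) + 2*(3/2 - sqrt(5)/2)*conj(1) + 2*(3/2 - sqrt(5)/2)*conj(1) + 2*(sqrt(5)/2 + 3/2)*conj(1) + 5*(0)*conj(-1) + 5*(0)*conj(-1)]
      = (1/20)[(4) + (4) + (sqrt(5) + 3) + (3 - sqrt(5)) + (3 - sqrt(5)) + (sqrt(5) + 3) + (0) + (0)] = 20/20 = 1
  <chi_8*chi_8, chi_3> = (1/20)[1*(4)*conj(1) + 1*(4)*conj(-1) + 2*(sqrt(5)/2 + 3/2)*conj(-1) + 2*(3/2 - sqrt(5)/2)*conj(1) + 2*(3/2 - sqrt(5)/2)*conj(-1) + 2*(sqrt(5)/2 + 3/2)*conj(1) + 5*(0)*conj(1) + 5*(0)*conj(-1)]
      = (1/20)[(4) + (-4) + (-3 - sqrt(5)) + (3 - sqrt(5)) + (-3 + sqrt(5)) + (sqrt(5) + 3) + (0) + (0)] = 0/20 = 0
  <chi_8*chi_8, chi_4> = (1/20)[1*(4)*conj(1) + 1*(4)*conj(-1) + 2*(sqrt(5)/2 + 3/2)*conj(-1) + 2*(3/2 - sqrt(5)/2)*conj(1) + 2*(3/2 - sqrt(5)/2)*conj(-1) + 2*(sqrt(5)/2 + 3/2)*conj(1) + 5*(0)*conj(-1) + 5*(0)*conj(1)]
      = (1/20)[(4) + (-4) + (-3 - sqrt(5)) + (3 - sqrt(5)) + (-3 + sqrt(5)) + (sqrt(5) + 3) + (0) + (0)] = 0/20 = 0
  <chi_8*chi_8, chi_5> = (1/20)[1*(4)*conj(2) + 1*(4)*conj(-2) + 2*(sqrt(5)/2 + 3/2)*conj(1/2 + sqrt(5)/2) + 2*(3/2 - sqrt(5)/2)*conj(-1/2 + sqrt(5)/2) + 2*(3/2 - sqrt(5)/2)*conj(1/2 - sqrt(5)/2) + 2*(sqrt(5)/2 + 3/2)*conj(-sqrt(5)/2 - 1/2) + 5*(0)*conj(0) + 5*(0)*conj(0)]
      = (1/20)[(8) + (-8) + (4 + 2*sqrt(5)) + (-4 + 2*sqrt(5)) + (4 - 2*sqrt(5)) + (-2*sqrt(5) - 4) + (0) + (0)] = 0/20 = 0
  <chi_8*chi_8, chi_6> = (1/20)[1*(4)*conj(2) + 1*(4)*conj(2) + 2*(sqrt(5)/2 + 3/2)*conj(-1/2 + sqrt(5)/2) + 2*(3/2 - sqrt(5)/2)*conj(-sqrt(5)/2 - 1/2) + 2*(3/2 - sqrt(5)/2)*conj(-sqrt(5)/2 - 1/2) + 2*(sqrt(5)/2 + 3/2)*conj(-1/2 + sqrt(5)/2) + 5*(0)*conj(0) + 5*(0)*conj(0)]
      = (1/20)[(8) + (8) + (1 + sqrt(5)) + (1 - sqrt(5)) + (1 - sqrt(5)) + (1 + sqrt(5)) + (0) + (0)] = 20/20 = 1
  <chi_8*chi_8, chi_7> = (1/20)[1*(4)*conj(2) + 1*(4)*conj(-2) + 2*(sqrt(5)/2 + 3/2)*conj(1/2 - sqrt(5)/2) + 2*(3/2 - sqrt(5)/2)*conj(-sqrt(5)/2 - 1/2) + 2*(3/2 - sqrt(5)/2)*conj(1/2 + sqrt(5)/2) + 2*(sqrt(5)/2 + 3/2)*conj(-1/2 + sqrt(5)/2) + 5*(0)*conj(0) + 5*(0)*conj(0)]
      = (1/20)[(8) + (-8) + (-sqrt(5) - 1) + (1 - sqrt(5)) + (-1 + sqrt(5)) + (1 + sqrt(5)) + (0) + (0)] = 0/20 = 0
  <chi_8*chi_8, chi_8> = (1/20)[1*(4)*conj(2) + 1*(4)*conj(2) + 2*(sqrt(5)/2 + 3/2)*conj(-sqrt(5)/2 - 1/2) + 2*(3/2 - sqrt(5)/2)*conj(-1/2 + sqrt(5)/2) + 2*(3/2 - sqrt(5)/2)*conj(-1/2 + sqrt(5)/2) + 2*(sqrt(5)/2 + 3/2)*conj(-sqrt(5)/2 - 1/2) + 5*(0)*conj(0) + 5*(0)*conj(0)]
      = (1/20)[(8) + (8) + (-2*sqrt(5) - 4) + (-4 + 2*sqrt(5)) + (-4 + 2*sqrt(5)) + (-2*sqrt(5) - 4) + (0) + (0)] = 0/20 = 0
Hence the multiplicities are chi_1: 1, chi_2: 1, chi_6: 1. Dimension check: dim(chi_8)*dim(chi_8) = 2*2 = 4 and sum (mult * dim) = 1*1 + 1*1 + 1*2 = 4.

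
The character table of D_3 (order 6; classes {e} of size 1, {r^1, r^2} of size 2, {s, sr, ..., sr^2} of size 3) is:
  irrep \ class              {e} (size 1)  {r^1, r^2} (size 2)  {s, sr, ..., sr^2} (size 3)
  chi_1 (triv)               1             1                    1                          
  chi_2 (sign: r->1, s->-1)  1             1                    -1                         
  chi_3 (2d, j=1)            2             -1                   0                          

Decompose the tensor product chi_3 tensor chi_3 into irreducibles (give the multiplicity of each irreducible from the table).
chi_3 tensor chi_3 = chi_1 + chi_2 + chi_3 (all other irreducibles have multiplicity 0).

The character of a tensor product is the pointwise product (chi_3 * chi_3)(C) = chi_3(C) * chi_3(C):
  {e}: (2)*(2), {r^1, r^2}: (-1)*(-1), {s, sr, ..., sr^2}: (0)*(0)
so (chi_3 * chi_3) takes values
  {e} -> 4, {r^1, r^2} -> 1, {s, sr, ..., sr^2} -> 0.
Now take the inner product of this character with each irreducible chi from the table, <chi_3*chi_3, chi> = (1/6) sum_C |C| (chi_3*chi_3)(C) conj(chi(C)):
  <chi_3*chi_3, chi_1> = (1/6)[1*(4)*conj(1) + 2*(1)*conj(1) + 3*(0)*conj(1)]
      = (1/6)[(4) + (2) + (0)] = 6/6 = 1
  <chi_3*chi_3, chi_2> = (1/6)[1*(4)*conj(1) + 2*(1)*conj(1) + 3*(0)*conj(-1)]
      = (1/6)[(4) + (2) + (0)] = 6/6 = 1
  <chi_3*chi_3, chi_3> = (1/6)[1*(4)*conj(2) + 2*(1)*conj(-1) + 3*(0)*conj(0)]
      = (1/6)[(8) + (-2) + (0)] = 6/6 = 1
Hence the multiplicities are chi_1: 1, chi_2: 1, chi_3: 1. Dimension check: dim(chi_3)*dim(chi_3) = 2*2 = 4 and sum (mult * dim) = 1*1 + 1*1 + 1*2 = 4.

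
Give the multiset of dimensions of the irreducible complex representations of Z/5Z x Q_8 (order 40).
Dimensions: 1, 1, 1, 1, 1, 1, 1, 1, 1, 1, 1, 1, 1, 1, 1, 1, 1, 1, 1, 1, 2, 2, 2, 2, 2

Proof sketch: There are 25 irreducibles (= number of conjugacy classes). Their dimensions d_i satisfy sum d_i^2 = |G| = 40: 1 + 1 + 1 + 1 + 1 + 1 + 1 + 1 + 1 + 1 + 1 + 1 + 1 + 1 + 1 + 1 + 1 + 1 + 1 + 1 + 4 + 4 + 4 + 4 + 4 = 40. (For the product with Z/5Z: each of the 5 1-dim characters of Z/5Z tensors with each irrep of Q_8, giving 5 copies of each Q_8-dimension.)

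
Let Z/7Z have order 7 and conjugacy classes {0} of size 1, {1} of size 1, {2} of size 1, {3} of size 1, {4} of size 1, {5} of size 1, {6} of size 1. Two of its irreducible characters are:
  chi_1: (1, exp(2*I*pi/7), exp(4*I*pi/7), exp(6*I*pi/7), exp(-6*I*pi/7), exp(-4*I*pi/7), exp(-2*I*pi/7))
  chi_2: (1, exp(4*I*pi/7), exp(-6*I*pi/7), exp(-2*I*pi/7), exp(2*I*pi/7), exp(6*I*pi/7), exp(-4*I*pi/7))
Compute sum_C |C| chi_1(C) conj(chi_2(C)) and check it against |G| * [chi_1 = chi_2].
Sum = 0; so <chi_1, chi_2> = 0 (distinct irreducibles are orthogonal).

Justification: Compute term by term over conjugacy classes (|C| * chi_1(C) * conj(chi_2(C))):
  1*(1)*conj(1) + 1*(exp(2*I*pi/7))*conj(exp(4*I*pi/7)) + 1*(exp(4*I*pi/7))*conj(exp(-6*I*pi/7)) + 1*(exp(6*I*pi/7))*conj(exp(-2*I*pi/7)) + 1*(exp(-6*I*pi/7))*conj(exp(2*I*pi/7)) + 1*(exp(-4*I*pi/7))*conj(exp(6*I*pi/7)) + 1*(exp(-2*I*pi/7))*conj(exp(-4*I*pi/7))
  = (1) + (exp(-2*I*pi/7)) + (exp(-4*I*pi/7)) + (exp(-6*I*pi/7)) + (exp(6*I*pi/7)) + (exp(4*I*pi/7)) + (exp(2*I*pi/7))
  = 0.
(Exp terms are combined using exp(i*s)*conj(exp(i*t)) = exp(i*(s-t)), and sums of them are collapsed using the identity that for every m > 1 the m distinct m-th roots of unity sum to 0, e.g. 1 + exp(2*I*pi/3) + exp(-2*I*pi/3) = 0.)
Dividing by |G| = 7 gives 0/7 = 0, matching the row-orthogonality relation <chi_1, chi_2> = [chi_1 = chi_2].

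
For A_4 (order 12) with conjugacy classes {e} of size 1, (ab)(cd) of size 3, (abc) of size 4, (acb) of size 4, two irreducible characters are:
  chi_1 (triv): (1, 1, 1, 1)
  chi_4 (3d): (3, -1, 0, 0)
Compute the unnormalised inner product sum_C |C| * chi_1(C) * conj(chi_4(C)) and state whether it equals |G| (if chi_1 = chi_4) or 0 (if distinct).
Sum = 0; so <chi_1, chi_4> = 0 (distinct irreducibles are orthogonal).

Details: Compute term by term over conjugacy classes (|C| * chi_1(C) * conj(chi_4(C))):
  1*(1)*conj(3) + 3*(1)*conj(-1) + 4*(1)*conj(0) + 4*(1)*conj(0)
  = (3) + (-3) + (0) + (0)
  = 0.
(Exp terms are combined using exp(i*s)*conj(exp(i*t)) = exp(i*(s-t)), and sums of them are collapsed using the identity that for every m > 1 the m distinct m-th roots of unity sum to 0, e.g. 1 + exp(2*I*pi/3) + exp(-2*I*pi/3) = 0.)
Dividing by |G| = 12 gives 0/12 = 0, matching the row-orthogonality relation <chi_1, chi_4> = [chi_1 = chi_4].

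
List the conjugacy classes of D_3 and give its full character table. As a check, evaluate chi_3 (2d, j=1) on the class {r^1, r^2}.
Conjugacy classes: {e} of size 1, {r^1, r^2} of size 2, {s, sr, ..., sr^2} of size 3.
Character table:
  irrep \ class              {e} (size 1)  {r^1, r^2} (size 2)  {s, sr, ..., sr^2} (size 3)
  chi_1 (triv)               1             1                    1                          
  chi_2 (sign: r->1, s->-1)  1             1                    -1                         
  chi_3 (2d, j=1)            2             -1                   0                          

Spot check: chi_3 (2d, j=1) on {r^1, r^2} = -1.

Explanation: D_3 has order 2*3 = 6 with 3 conjugacy classes, hence 3 irreducibles. Sum of squared dims 1 + 1 + 4 = 6 = |G|. Linear characters come from the abelianisation; the 2-dimensional irreps have character r^k -> 2*cos(2*pi*j*k/3), reflections -> 0.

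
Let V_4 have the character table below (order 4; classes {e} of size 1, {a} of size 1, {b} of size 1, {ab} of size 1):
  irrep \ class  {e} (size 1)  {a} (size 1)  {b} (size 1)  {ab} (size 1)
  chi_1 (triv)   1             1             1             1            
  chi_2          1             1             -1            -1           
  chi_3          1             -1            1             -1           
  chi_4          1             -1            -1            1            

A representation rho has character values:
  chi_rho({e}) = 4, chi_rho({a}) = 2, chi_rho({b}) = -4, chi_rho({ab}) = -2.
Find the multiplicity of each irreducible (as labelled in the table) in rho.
Multiplicities: chi_1: 0, chi_2: 3, chi_3: 0, chi_4: 1.

Why: Use <chi_rho, chi> = (1/|G|) sum_C |C| * chi_rho(C) * conj(chi(C)) with |G| = 4 for each irreducible chi in the table:
  <chi_rho, chi_1> = (1/4)[1*(4)*conj(1) + 1*(2)*conj(1) + 1*(-4)*conj(1) + 1*(-2)*conj(1)]
      = (1/4)[(4) + (2) + (-4) + (-2)] = 0/4 = 0
  <chi_rho, chi_2> = (1/4)[1*(4)*conj(1) + 1*(2)*conj(1) + 1*(-4)*conj(-1) + 1*(-2)*conj(-1)]
      = (1/4)[(4) + (2) + (4) + (2)] = 12/4 = 3
  <chi_rho, chi_3> = (1/4)[1*(4)*conj(1) + 1*(2)*conj(-1) + 1*(-4)*conj(1) + 1*(-2)*conj(-1)]
      = (1/4)[(4) + (-2) + (-4) + (2)] = 0/4 = 0
  <chi_rho, chi_4> = (1/4)[1*(4)*conj(1) + 1*(2)*conj(-1) + 1*(-4)*conj(-1) + 1*(-2)*conj(1)]
      = (1/4)[(4) + (-2) + (4) + (-2)] = 4/4 = 1
Dimension check: dim(rho) = sum (mult * dim) = 0*1 + 3*1 + 0*1 + 1*1 = 4 = chi_rho(e) = 4.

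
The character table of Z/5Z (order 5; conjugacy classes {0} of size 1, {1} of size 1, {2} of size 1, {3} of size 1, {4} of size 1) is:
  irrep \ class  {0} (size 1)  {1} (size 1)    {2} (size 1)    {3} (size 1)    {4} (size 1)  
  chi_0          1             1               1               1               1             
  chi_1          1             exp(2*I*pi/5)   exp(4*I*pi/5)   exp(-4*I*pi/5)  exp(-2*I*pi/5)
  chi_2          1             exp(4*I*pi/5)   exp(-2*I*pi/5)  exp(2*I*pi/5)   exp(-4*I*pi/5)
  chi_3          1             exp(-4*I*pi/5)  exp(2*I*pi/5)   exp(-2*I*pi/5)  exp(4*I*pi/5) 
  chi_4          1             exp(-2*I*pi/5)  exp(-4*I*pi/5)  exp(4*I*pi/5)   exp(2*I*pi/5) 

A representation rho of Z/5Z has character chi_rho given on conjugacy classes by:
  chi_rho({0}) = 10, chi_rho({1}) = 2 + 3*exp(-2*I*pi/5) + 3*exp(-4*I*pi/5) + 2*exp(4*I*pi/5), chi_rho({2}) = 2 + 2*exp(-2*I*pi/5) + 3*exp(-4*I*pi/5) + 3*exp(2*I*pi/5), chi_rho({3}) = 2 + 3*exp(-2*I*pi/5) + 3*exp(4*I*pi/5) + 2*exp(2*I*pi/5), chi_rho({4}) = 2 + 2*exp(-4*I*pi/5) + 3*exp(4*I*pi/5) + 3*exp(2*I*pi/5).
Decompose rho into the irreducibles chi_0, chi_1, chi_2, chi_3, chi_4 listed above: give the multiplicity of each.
Multiplicities: chi_0: 2, chi_1: 0, chi_2: 2, chi_3: 3, chi_4: 3.

Working: Use <chi_rho, chi> = (1/|G|) sum_C |C| * chi_rho(C) * conj(chi(C)) with |G| = 5 for each irreducible chi in the table:
  <chi_rho, chi_0> = (1/5)[1*(10)*conj(1) + 1*(2 + 3*exp(-2*I*pi/5) + 3*exp(-4*I*pi/5) + 2*exp(4*I*pi/5))*conj(1) + 1*(2 + 2*exp(-2*I*pi/5) + 3*exp(-4*I*pi/5) + 3*exp(2*I*pi/5))*conj(1) + 1*(2 + 3*exp(-2*I*pi/5) + 3*exp(4*I*pi/5) + 2*exp(2*I*pi/5))*conj(1) + 1*(2 + 2*exp(-4*I*pi/5) + 3*exp(4*I*pi/5) + 3*exp(2*I*pi/5))*conj(1)]
      = (1/5)[(10) + (2 + 3*exp(-2*I*pi/5) + 3*exp(-4*I*pi/5) + 2*exp(4*I*pi/5)) + (2 + 2*exp(-2*I*pi/5) + 3*exp(-4*I*pi/5) + 3*exp(2*I*pi/5)) + (2 + 3*exp(-2*I*pi/5) + 3*exp(4*I*pi/5) + 2*exp(2*I*pi/5)) + (2 + 2*exp(-4*I*pi/5) + 3*exp(4*I*pi/5) + 3*exp(2*I*pi/5))] = 10/5 = 2
  <chi_rho, chi_1> = (1/5)[1*(10)*conj(1) + 1*(2 + 3*exp(-2*I*pi/5) + 3*exp(-4*I*pi/5) + 2*exp(4*I*pi/5))*conj(exp(2*I*pi/5)) + 1*(2 + 2*exp(-2*I*pi/5) + 3*exp(-4*I*pi/5) + 3*exp(2*I*pi/5))*conj(exp(4*I*pi/5)) + 1*(2 + 3*exp(-2*I*pi/5) + 3*exp(4*I*pi/5) + 2*exp(2*I*pi/5))*conj(exp(-4*I*pi/5)) + 1*(2 + 2*exp(-4*I*pi/5) + 3*exp(4*I*pi/5) + 3*exp(2*I*pi/5))*conj(exp(-2*I*pi/5))]
      = (1/5)[(10) + (2*exp(-2*I*pi/5) + 3*exp(-4*I*pi/5) + 3*exp(4*I*pi/5) + 2*exp(2*I*pi/5)) + (3*exp(-2*I*pi/5) + 2*exp(-4*I*pi/5) + 2*exp(4*I*pi/5) + 3*exp(2*I*pi/5)) + (3*exp(-2*I*pi/5) + 2*exp(-4*I*pi/5) + 2*exp(4*I*pi/5) + 3*exp(2*I*pi/5)) + (2*exp(-2*I*pi/5) + 3*exp(-4*I*pi/5) + 3*exp(4*I*pi/5) + 2*exp(2*I*pi/5))] = 0/5 = 0
  <chi_rho, chi_2> = (1/5)[1*(10)*conj(1) + 1*(2 + 3*exp(-2*I*pi/5) + 3*exp(-4*I*pi/5) + 2*exp(4*I*pi/5))*conj(exp(4*I*pi/5)) + 1*(2 + 2*exp(-2*I*pi/5) + 3*exp(-4*I*pi/5) + 3*exp(2*I*pi/5))*conj(exp(-2*I*pi/5)) + 1*(2 + 3*exp(-2*I*pi/5) + 3*exp(4*I*pi/5) + 2*exp(2*I*pi/5))*conj(exp(2*I*pi/5)) + 1*(2 + 2*exp(-4*I*pi/5) + 3*exp(4*I*pi/5) + 3*exp(2*I*pi/5))*conj(exp(-4*I*pi/5))]
      = (1/5)[(10) + (2 + 2*exp(-4*I*pi/5) + 3*exp(4*I*pi/5) + 3*exp(2*I*pi/5)) + (2 + 3*exp(-2*I*pi/5) + 3*exp(4*I*pi/5) + 2*exp(2*I*pi/5)) + (2 + 2*exp(-2*I*pi/5) + 3*exp(-4*I*pi/5) + 3*exp(2*I*pi/5)) + (2 + 3*exp(-2*I*pi/5) + 3*exp(-4*I*pi/5) + 2*exp(4*I*pi/5))] = 10/5 = 2
  <chi_rho, chi_3> = (1/5)[1*(10)*conj(1) + 1*(2 + 3*exp(-2*I*pi/5) + 3*exp(-4*I*pi/5) + 2*exp(4*I*pi/5))*conj(exp(-4*I*pi/5)) + 1*(2 + 2*exp(-2*I*pi/5) + 3*exp(-4*I*pi/5) + 3*exp(2*I*pi/5))*conj(exp(2*I*pi/5)) + 1*(2 + 3*exp(-2*I*pi/5) + 3*exp(4*I*pi/5) + 2*exp(2*I*pi/5))*conj(exp(-2*I*pi/5)) + 1*(2 + 2*exp(-4*I*pi/5) + 3*exp(4*I*pi/5) + 3*exp(2*I*pi/5))*conj(exp(4*I*pi/5))]
      = (1/5)[(10) + (3 + 2*exp(-2*I*pi/5) + 2*exp(4*I*pi/5) + 3*exp(2*I*pi/5)) + (3 + 2*exp(-2*I*pi/5) + 2*exp(-4*I*pi/5) + 3*exp(4*I*pi/5)) + (3 + 3*exp(-4*I*pi/5) + 2*exp(4*I*pi/5) + 2*exp(2*I*pi/5)) + (3 + 3*exp(-2*I*pi/5) + 2*exp(-4*I*pi/5) + 2*exp(2*I*pi/5))] = 15/5 = 3
  <chi_rho, chi_4> = (1/5)[1*(10)*conj(1) + 1*(2 + 3*exp(-2*I*pi/5) + 3*exp(-4*I*pi/5) + 2*exp(4*I*pi/5))*conj(exp(-2*I*pi/5)) + 1*(2 + 2*exp(-2*I*pi/5) + 3*exp(-4*I*pi/5) + 3*exp(2*I*pi/5))*conj(exp(-4*I*pi/5)) + 1*(2 + 3*exp(-2*I*pi/5) + 3*exp(4*I*pi/5) + 2*exp(2*I*pi/5))*conj(exp(4*I*pi/5)) + 1*(2 + 2*exp(-4*I*pi/5) + 3*exp(4*I*pi/5) + 3*exp(2*I*pi/5))*conj(exp(2*I*pi/5))]
      = (1/5)[(10) + (3 + 3*exp(-2*I*pi/5) + 2*exp(-4*I*pi/5) + 2*exp(2*I*pi/5)) + (3 + 3*exp(-4*I*pi/5) + 2*exp(4*I*pi/5) + 2*exp(2*I*pi/5)) + (3 + 2*exp(-2*I*pi/5) + 2*exp(-4*I*pi/5) + 3*exp(4*I*pi/5)) + (3 + 2*exp(-2*I*pi/5) + 2*exp(4*I*pi/5) + 3*exp(2*I*pi/5))] = 15/5 = 3
(Exp terms are combined using exp(i*s)*conj(exp(i*t)) = exp(i*(s-t)), and sums of them are collapsed using the identity that for every m > 1 the m distinct m-th roots of unity sum to 0, e.g. 1 + exp(2*I*pi/3) + exp(-2*I*pi/3) = 0.)
Dimension check: dim(rho) = sum (mult * dim) = 2*1 + 0*1 + 2*1 + 3*1 + 3*1 = 10 = chi_rho(e) = 10.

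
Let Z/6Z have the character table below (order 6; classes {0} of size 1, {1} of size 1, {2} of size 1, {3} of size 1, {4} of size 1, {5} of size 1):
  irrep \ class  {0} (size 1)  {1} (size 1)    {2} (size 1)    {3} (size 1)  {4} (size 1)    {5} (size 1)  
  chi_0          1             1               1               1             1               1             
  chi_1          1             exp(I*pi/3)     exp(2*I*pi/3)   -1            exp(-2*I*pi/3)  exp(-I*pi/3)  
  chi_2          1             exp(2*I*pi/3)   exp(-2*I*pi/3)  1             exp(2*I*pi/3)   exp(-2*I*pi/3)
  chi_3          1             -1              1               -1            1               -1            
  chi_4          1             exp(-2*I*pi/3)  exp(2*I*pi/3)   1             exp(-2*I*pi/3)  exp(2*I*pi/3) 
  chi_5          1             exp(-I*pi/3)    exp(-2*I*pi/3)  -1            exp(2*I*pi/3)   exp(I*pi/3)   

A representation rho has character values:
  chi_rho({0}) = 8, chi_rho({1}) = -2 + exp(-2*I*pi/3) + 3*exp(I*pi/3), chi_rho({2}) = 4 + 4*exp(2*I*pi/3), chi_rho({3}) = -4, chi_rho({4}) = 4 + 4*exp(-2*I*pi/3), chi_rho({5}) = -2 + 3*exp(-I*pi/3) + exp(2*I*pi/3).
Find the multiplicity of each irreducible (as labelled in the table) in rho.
Multiplicities: chi_0: 1, chi_1: 3, chi_2: 0, chi_3: 3, chi_4: 1, chi_5: 0.

Proof sketch: Use <chi_rho, chi> = (1/|G|) sum_C |C| * chi_rho(C) * conj(chi(C)) with |G| = 6 for each irreducible chi in the table:
  <chi_rho, chi_0> = (1/6)[1*(8)*conj(1) + 1*(-2 + exp(-2*I*pi/3) + 3*exp(I*pi/3))*conj(1) + 1*(4 + 4*exp(2*I*pi/3))*conj(1) + 1*(-4)*conj(1) + 1*(4 + 4*exp(-2*I*pi/3))*conj(1) + 1*(-2 + 3*exp(-I*pi/3) + exp(2*I*pi/3))*conj(1)]
      = (1/6)[(8) + (-2 + exp(-2*I*pi/3) + 3*exp(I*pi/3)) + (4 + 4*exp(2*I*pi/3)) + (-4) + (4 + 4*exp(-2*I*pi/3)) + (-2 + 3*exp(-I*pi/3) + exp(2*I*pi/3))] = 6/6 = 1
  <chi_rho, chi_1> = (1/6)[1*(8)*conj(1) + 1*(-2 + exp(-2*I*pi/3) + 3*exp(I*pi/3))*conj(exp(I*pi/3)) + 1*(4 + 4*exp(2*I*pi/3))*conj(exp(2*I*pi/3)) + 1*(-4)*conj(-1) + 1*(4 + 4*exp(-2*I*pi/3))*conj(exp(-2*I*pi/3)) + 1*(-2 + 3*exp(-I*pi/3) + exp(2*I*pi/3))*conj(exp(-I*pi/3))]
      = (1/6)[(8) + (2 - 2*exp(-I*pi/3)) + (4 + 4*exp(-2*I*pi/3)) + (4) + (4 + 4*exp(2*I*pi/3)) + (2 - 2*exp(I*pi/3))] = 18/6 = 3
  <chi_rho, chi_2> = (1/6)[1*(8)*conj(1) + 1*(-2 + exp(-2*I*pi/3) + 3*exp(I*pi/3))*conj(exp(2*I*pi/3)) + 1*(4 + 4*exp(2*I*pi/3))*conj(exp(-2*I*pi/3)) + 1*(-4)*conj(1) + 1*(4 + 4*exp(-2*I*pi/3))*conj(exp(2*I*pi/3)) + 1*(-2 + 3*exp(-I*pi/3) + exp(2*I*pi/3))*conj(exp(-2*I*pi/3))]
      = (1/6)[(8) + (2) + (-4) + (-4) + (-4) + (2)] = 0/6 = 0
  <chi_rho, chi_3> = (1/6)[1*(8)*conj(1) + 1*(-2 + exp(-2*I*pi/3) + 3*exp(I*pi/3))*conj(-1) + 1*(4 + 4*exp(2*I*pi/3))*conj(1) + 1*(-4)*conj(-1) + 1*(4 + 4*exp(-2*I*pi/3))*conj(1) + 1*(-2 + 3*exp(-I*pi/3) + exp(2*I*pi/3))*conj(-1)]
      = (1/6)[(8) + (2 - 3*exp(I*pi/3) - exp(-2*I*pi/3)) + (4 + 4*exp(2*I*pi/3)) + (4) + (4 + 4*exp(-2*I*pi/3)) + (2 - exp(2*I*pi/3) - 3*exp(-I*pi/3))] = 18/6 = 3
  <chi_rho, chi_4> = (1/6)[1*(8)*conj(1) + 1*(-2 + exp(-2*I*pi/3) + 3*exp(I*pi/3))*conj(exp(-2*I*pi/3)) + 1*(4 + 4*exp(2*I*pi/3))*conj(exp(2*I*pi/3)) + 1*(-4)*conj(1) + 1*(4 + 4*exp(-2*I*pi/3))*conj(exp(-2*I*pi/3)) + 1*(-2 + 3*exp(-I*pi/3) + exp(2*I*pi/3))*conj(exp(2*I*pi/3))]
      = (1/6)[(8) + (-2 - 2*exp(2*I*pi/3)) + (4 + 4*exp(-2*I*pi/3)) + (-4) + (4 + 4*exp(2*I*pi/3)) + (-2 - 2*exp(-2*I*pi/3))] = 6/6 = 1
  <chi_rho, chi_5> = (1/6)[1*(8)*conj(1) + 1*(-2 + exp(-2*I*pi/3) + 3*exp(I*pi/3))*conj(exp(-I*pi/3)) + 1*(4 + 4*exp(2*I*pi/3))*conj(exp(-2*I*pi/3)) + 1*(-4)*conj(-1) + 1*(4 + 4*exp(-2*I*pi/3))*conj(exp(2*I*pi/3)) + 1*(-2 + 3*exp(-I*pi/3) + exp(2*I*pi/3))*conj(exp(I*pi/3))]
      = (1/6)[(8) + (-2) + (-4) + (4) + (-4) + (-2)] = 0/6 = 0
(Exp terms are combined using exp(i*s)*conj(exp(i*t)) = exp(i*(s-t)), and sums of them are collapsed using the identity that for every m > 1 the m distinct m-th roots of unity sum to 0, e.g. 1 + exp(2*I*pi/3) + exp(-2*I*pi/3) = 0.)
Dimension check: dim(rho) = sum (mult * dim) = 1*1 + 3*1 + 0*1 + 3*1 + 1*1 + 0*1 = 8 = chi_rho(e) = 8.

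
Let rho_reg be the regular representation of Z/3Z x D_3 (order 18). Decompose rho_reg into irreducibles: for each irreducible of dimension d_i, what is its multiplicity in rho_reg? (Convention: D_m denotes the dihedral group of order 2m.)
Each irreducible V_i of dimension d_i appears with multiplicity d_i, i.e. rho_reg = (direct sum over all irreducibles V_i) d_i V_i. The irreducible dimensions for Z/3Z x D_3 are 1, 1, 1, 1, 1, 1, 2, 2, 2: 6 irreducibles of dimension 1, each with multiplicity 1; 3 irreducibles of dimension 2, each with multiplicity 2. Total dimension 6*1*1 + 3*2*2 = 18 = |G|.

Justification: General theorem: in the regular representation of a finite group G, each irreducible appears with multiplicity equal to its dimension. Check: dim(rho_reg) = sum d_i^2 = 1 + 1 + 1 + 1 + 1 + 1 + 4 + 4 + 4 = 18 = |G|.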